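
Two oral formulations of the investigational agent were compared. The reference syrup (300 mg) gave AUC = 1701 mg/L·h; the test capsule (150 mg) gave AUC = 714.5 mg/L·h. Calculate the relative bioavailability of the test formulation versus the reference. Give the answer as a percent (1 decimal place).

F_rel = (AUC_test/D_test) / (AUC_ref/D_ref)
      = (714.5/150) / (1701/300)
      = 4.76333 / 5.67 = 0.8401 = 84.01%

F_rel = 84.0%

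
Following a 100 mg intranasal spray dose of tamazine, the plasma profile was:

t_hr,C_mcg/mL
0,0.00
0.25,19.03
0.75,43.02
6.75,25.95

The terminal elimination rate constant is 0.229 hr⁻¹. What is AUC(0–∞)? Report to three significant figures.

AUC = 338 mcg/mL·hr

Trapezoidal AUC_0→6.75:
  [0→0.25]: (0.00+19.03)/2 × 0.25 = 2.37875
  [0.25→0.75]: (19.03+43.02)/2 × 0.5 = 15.5125
  [0.75→6.75]: (43.02+25.95)/2 × 6 = 206.91
  Sum = 224.80125 mcg/mL·hr
Extrapolated tail: C_last / k_e = 25.95 / 0.229 = 113.319
AUC_0→∞ = 224.80125 + 113.319 = 338.12025 mcg/mL·hr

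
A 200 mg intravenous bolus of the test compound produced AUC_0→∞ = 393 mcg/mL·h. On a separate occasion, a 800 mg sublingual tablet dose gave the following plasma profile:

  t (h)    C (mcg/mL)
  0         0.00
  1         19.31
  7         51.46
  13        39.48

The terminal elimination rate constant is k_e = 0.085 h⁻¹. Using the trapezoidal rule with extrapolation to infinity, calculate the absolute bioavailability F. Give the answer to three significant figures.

Trapezoidal AUC_0→13 (sublingual tablet):
  [0→1]: (0.00+19.31)/2 × 1 = 9.655
  [1→7]: (19.31+51.46)/2 × 6 = 212.31
  [7→13]: (51.46+39.48)/2 × 6 = 272.82
  Sum = 494.785 mcg/mL·h
Tail: C_last/k_e = 39.48/0.085 = 464.471
AUC_0→∞ (sublingual tablet) = 494.785 + 464.471 = 959.256 mcg/mL·h
F = (AUC_ev/D_ev)/(AUC_iv/D_iv) = (959.256/800)/(393/200) = 1.19907/1.965 = 0.6102

F = 0.610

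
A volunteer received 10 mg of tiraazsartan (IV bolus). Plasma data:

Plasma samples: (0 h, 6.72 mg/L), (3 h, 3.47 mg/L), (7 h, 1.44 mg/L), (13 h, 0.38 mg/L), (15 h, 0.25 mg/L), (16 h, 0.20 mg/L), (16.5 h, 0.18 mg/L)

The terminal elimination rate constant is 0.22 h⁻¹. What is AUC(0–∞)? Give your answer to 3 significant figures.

Trapezoidal AUC_0→16.5:
  [0→3]: (6.72+3.47)/2 × 3 = 15.285
  [3→7]: (3.47+1.44)/2 × 4 = 9.82
  [7→13]: (1.44+0.38)/2 × 6 = 5.46
  [13→15]: (0.38+0.25)/2 × 2 = 0.63
  [15→16]: (0.25+0.20)/2 × 1 = 0.225
  [16→16.5]: (0.20+0.18)/2 × 0.5 = 0.095
  Sum = 31.515 mg/L·h
Extrapolated tail: C_last / k_e = 0.18 / 0.22 = 0.818
AUC_0→∞ = 31.515 + 0.818 = 32.333 mg/L·h

AUC = 32.3 mg/L·h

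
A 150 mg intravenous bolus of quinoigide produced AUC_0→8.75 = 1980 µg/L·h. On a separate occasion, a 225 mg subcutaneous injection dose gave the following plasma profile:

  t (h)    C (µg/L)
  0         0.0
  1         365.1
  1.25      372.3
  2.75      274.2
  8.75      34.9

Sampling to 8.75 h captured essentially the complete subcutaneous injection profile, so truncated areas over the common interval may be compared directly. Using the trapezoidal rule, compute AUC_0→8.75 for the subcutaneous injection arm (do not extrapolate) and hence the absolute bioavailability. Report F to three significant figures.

Trapezoidal AUC_0→8.75 (subcutaneous injection):
  [0→1]: (0.0+365.1)/2 × 1 = 182.55
  [1→1.25]: (365.1+372.3)/2 × 0.25 = 92.175
  [1.25→2.75]: (372.3+274.2)/2 × 1.5 = 484.875
  [2.75→8.75]: (274.2+34.9)/2 × 6 = 927.3
  Sum = 1686.9 µg/L·h
F = (AUC_ev/D_ev)/(AUC_iv/D_iv) = (1686.9/225)/(1980/150) = 7.49733/13.2 = 0.5680

F = 0.568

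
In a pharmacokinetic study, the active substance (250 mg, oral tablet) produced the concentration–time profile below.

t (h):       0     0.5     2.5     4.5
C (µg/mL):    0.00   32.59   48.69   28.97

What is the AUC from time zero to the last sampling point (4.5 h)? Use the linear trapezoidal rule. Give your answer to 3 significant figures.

AUC = 167 µg/mL·h

Trapezoidal AUC_0→4.5:
  [0→0.5]: (0.00+32.59)/2 × 0.5 = 8.1475
  [0.5→2.5]: (32.59+48.69)/2 × 2 = 81.28
  [2.5→4.5]: (48.69+28.97)/2 × 2 = 77.66
  Sum = 167.0875 µg/mL·h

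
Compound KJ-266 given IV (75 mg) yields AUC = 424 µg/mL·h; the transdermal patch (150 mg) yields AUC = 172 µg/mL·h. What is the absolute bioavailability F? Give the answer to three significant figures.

F = (AUC_ev / D_ev) / (AUC_iv / D_iv)
  = (172/150) / (424/75)
  = 1.14667 / 5.65333 = 0.2028

F = 0.203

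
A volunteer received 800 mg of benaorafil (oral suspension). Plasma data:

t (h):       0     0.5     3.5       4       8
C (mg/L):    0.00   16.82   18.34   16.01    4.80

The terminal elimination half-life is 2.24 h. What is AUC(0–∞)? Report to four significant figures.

Trapezoidal AUC_0→8:
  [0→0.5]: (0.00+16.82)/2 × 0.5 = 4.205
  [0.5→3.5]: (16.82+18.34)/2 × 3 = 52.74
  [3.5→4]: (18.34+16.01)/2 × 0.5 = 8.5875
  [4→8]: (16.01+4.80)/2 × 4 = 41.62
  Sum = 107.1525 mg/L·h
k_e = ln2 / t½ = 0.693147 / 2.24 = 0.3094 h^-1
Extrapolated tail: C_last / k_e = 4.80 / 0.3094 = 15.514
AUC_0→∞ = 107.1525 + 15.514 = 122.6665 mg/L·h

AUC = 122.7 mg/L·h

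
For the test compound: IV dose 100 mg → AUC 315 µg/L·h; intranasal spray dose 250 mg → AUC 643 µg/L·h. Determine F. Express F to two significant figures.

F = 0.82

F = (AUC_ev / D_ev) / (AUC_iv / D_iv)
  = (643/250) / (315/100)
  = 2.572 / 3.15 = 0.8165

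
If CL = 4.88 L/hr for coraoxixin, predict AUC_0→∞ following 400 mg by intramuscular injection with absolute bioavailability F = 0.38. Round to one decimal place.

AUC_0→∞ = F × Dose / CL
        = 0.38 × 400 / 4.88 = 31.1475 mg/L·hr

AUC = 31.1 mg/L·hr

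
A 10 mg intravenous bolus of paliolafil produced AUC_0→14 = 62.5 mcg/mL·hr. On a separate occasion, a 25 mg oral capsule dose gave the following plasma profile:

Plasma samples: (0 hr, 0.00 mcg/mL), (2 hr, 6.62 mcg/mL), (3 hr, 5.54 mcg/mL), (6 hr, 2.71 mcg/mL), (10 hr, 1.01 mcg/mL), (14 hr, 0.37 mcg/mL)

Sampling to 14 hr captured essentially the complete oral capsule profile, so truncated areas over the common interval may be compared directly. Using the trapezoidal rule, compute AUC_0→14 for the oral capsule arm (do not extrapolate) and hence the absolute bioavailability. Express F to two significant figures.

Trapezoidal AUC_0→14 (oral capsule):
  [0→2]: (0.00+6.62)/2 × 2 = 6.62
  [2→3]: (6.62+5.54)/2 × 1 = 6.08
  [3→6]: (5.54+2.71)/2 × 3 = 12.375
  [6→10]: (2.71+1.01)/2 × 4 = 7.44
  [10→14]: (1.01+0.37)/2 × 4 = 2.76
  Sum = 35.275 mcg/mL·hr
F = (AUC_ev/D_ev)/(AUC_iv/D_iv) = (35.275/25)/(62.5/10) = 1.411/6.25 = 0.2258

F = 0.23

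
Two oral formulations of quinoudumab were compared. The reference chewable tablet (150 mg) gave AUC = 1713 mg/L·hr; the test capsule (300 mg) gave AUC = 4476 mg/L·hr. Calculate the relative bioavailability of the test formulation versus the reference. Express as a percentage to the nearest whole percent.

F_rel = 131%

F_rel = (AUC_test/D_test) / (AUC_ref/D_ref)
      = (4476/300) / (1713/150)
      = 14.92 / 11.42 = 1.3065 = 130.65%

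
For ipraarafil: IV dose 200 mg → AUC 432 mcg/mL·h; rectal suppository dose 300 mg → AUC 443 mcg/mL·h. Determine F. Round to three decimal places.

F = (AUC_ev / D_ev) / (AUC_iv / D_iv)
  = (443/300) / (432/200)
  = 1.47667 / 2.16 = 0.6836

F = 0.684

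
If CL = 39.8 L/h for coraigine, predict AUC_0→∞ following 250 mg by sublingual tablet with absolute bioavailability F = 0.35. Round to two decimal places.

AUC = 2.20 mg/L·h

AUC_0→∞ = F × Dose / CL
        = 0.35 × 250 / 39.8 = 2.19849 mg/L·h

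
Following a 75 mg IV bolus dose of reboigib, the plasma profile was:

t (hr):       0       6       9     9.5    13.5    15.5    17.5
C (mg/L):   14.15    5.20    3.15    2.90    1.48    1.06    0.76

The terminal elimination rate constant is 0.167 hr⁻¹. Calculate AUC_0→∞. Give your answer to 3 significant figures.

Trapezoidal AUC_0→17.5:
  [0→6]: (14.15+5.20)/2 × 6 = 58.05
  [6→9]: (5.20+3.15)/2 × 3 = 12.525
  [9→9.5]: (3.15+2.90)/2 × 0.5 = 1.5125
  [9.5→13.5]: (2.90+1.48)/2 × 4 = 8.76
  [13.5→15.5]: (1.48+1.06)/2 × 2 = 2.54
  [15.5→17.5]: (1.06+0.76)/2 × 2 = 1.82
  Sum = 85.2075 mg/L·hr
Extrapolated tail: C_last / k_e = 0.76 / 0.167 = 4.551
AUC_0→∞ = 85.2075 + 4.551 = 89.7585 mg/L·hr

AUC = 89.8 mg/L·hr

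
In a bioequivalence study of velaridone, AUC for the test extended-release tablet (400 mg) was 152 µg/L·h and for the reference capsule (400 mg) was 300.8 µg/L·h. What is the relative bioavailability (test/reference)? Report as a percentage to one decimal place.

F_rel = 50.5%

F_rel = (AUC_test/D_test) / (AUC_ref/D_ref)
      = (152/400) / (300.8/400)
      = 0.38 / 0.752 = 0.5053 = 50.53%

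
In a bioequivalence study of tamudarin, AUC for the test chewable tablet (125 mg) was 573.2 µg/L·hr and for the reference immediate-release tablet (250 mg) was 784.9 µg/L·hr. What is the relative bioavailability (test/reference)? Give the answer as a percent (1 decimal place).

F_rel = 146.1%

F_rel = (AUC_test/D_test) / (AUC_ref/D_ref)
      = (573.2/125) / (784.9/250)
      = 4.5856 / 3.1396 = 1.4606 = 146.06%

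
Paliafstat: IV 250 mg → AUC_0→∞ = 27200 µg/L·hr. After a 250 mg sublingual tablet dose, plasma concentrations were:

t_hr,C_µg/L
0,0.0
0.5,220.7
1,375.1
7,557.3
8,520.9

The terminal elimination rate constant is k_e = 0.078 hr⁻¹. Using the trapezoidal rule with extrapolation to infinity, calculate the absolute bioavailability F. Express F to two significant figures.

F = 0.38

Trapezoidal AUC_0→8 (sublingual tablet):
  [0→0.5]: (0.0+220.7)/2 × 0.5 = 55.175
  [0.5→1]: (220.7+375.1)/2 × 0.5 = 148.95
  [1→7]: (375.1+557.3)/2 × 6 = 2797.2
  [7→8]: (557.3+520.9)/2 × 1 = 539.1
  Sum = 3540.425 µg/L·hr
Tail: C_last/k_e = 520.9/0.078 = 6678.205
AUC_0→∞ (sublingual tablet) = 3540.425 + 6678.205 = 10218.63 µg/L·hr
F = (AUC_ev/D_ev)/(AUC_iv/D_iv) = (10218.63/250)/(27200/250) = 40.87452/108.8 = 0.3757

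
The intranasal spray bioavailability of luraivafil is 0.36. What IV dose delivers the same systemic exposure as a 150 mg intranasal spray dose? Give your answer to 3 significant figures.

D_iv = 54.0 mg

Systemic exposure from an extravascular dose = F × D_ev, so the equivalent IV dose is F × D_ev.
D_iv = F × D_ev = 0.36 × 150 = 54 mg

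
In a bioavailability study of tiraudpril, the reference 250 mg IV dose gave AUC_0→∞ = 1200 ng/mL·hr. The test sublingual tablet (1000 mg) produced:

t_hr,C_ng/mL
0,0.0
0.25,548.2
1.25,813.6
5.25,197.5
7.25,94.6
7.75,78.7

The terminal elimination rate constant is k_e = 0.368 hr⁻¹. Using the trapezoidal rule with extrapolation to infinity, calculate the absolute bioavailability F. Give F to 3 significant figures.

F = 0.692

Trapezoidal AUC_0→7.75 (sublingual tablet):
  [0→0.25]: (0.0+548.2)/2 × 0.25 = 68.525
  [0.25→1.25]: (548.2+813.6)/2 × 1 = 680.9
  [1.25→5.25]: (813.6+197.5)/2 × 4 = 2022.2
  [5.25→7.25]: (197.5+94.6)/2 × 2 = 292.1
  [7.25→7.75]: (94.6+78.7)/2 × 0.5 = 43.325
  Sum = 3107.05 ng/mL·hr
Tail: C_last/k_e = 78.7/0.368 = 213.859
AUC_0→∞ (sublingual tablet) = 3107.05 + 213.859 = 3320.909 ng/mL·hr
F = (AUC_ev/D_ev)/(AUC_iv/D_iv) = (3320.909/1000)/(1200/250) = 3.320909/4.8 = 0.6919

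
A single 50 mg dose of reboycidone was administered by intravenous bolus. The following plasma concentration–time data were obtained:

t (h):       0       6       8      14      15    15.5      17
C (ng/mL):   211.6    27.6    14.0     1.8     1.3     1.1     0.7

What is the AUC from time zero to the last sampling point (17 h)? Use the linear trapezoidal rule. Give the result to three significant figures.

Trapezoidal AUC_0→17:
  [0→6]: (211.6+27.6)/2 × 6 = 717.6
  [6→8]: (27.6+14.0)/2 × 2 = 41.6
  [8→14]: (14.0+1.8)/2 × 6 = 47.4
  [14→15]: (1.8+1.3)/2 × 1 = 1.55
  [15→15.5]: (1.3+1.1)/2 × 0.5 = 0.6
  [15.5→17]: (1.1+0.7)/2 × 1.5 = 1.35
  Sum = 810.1 ng/mL·h

AUC = 810 ng/mL·h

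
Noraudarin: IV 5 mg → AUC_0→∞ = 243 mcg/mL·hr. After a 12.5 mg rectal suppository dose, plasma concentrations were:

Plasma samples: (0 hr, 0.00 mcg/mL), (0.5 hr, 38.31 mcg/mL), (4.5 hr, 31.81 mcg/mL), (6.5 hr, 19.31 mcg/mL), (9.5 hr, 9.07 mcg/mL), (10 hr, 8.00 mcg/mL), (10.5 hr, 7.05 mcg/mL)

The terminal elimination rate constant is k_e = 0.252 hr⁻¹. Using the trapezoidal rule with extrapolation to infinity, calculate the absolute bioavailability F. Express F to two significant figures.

F = 0.46

Trapezoidal AUC_0→10.5 (rectal suppository):
  [0→0.5]: (0.00+38.31)/2 × 0.5 = 9.5775
  [0.5→4.5]: (38.31+31.81)/2 × 4 = 140.24
  [4.5→6.5]: (31.81+19.31)/2 × 2 = 51.12
  [6.5→9.5]: (19.31+9.07)/2 × 3 = 42.57
  [9.5→10]: (9.07+8.00)/2 × 0.5 = 4.2675
  [10→10.5]: (8.00+7.05)/2 × 0.5 = 3.7625
  Sum = 251.5375 mcg/mL·hr
Tail: C_last/k_e = 7.05/0.252 = 27.976
AUC_0→∞ (rectal suppository) = 251.5375 + 27.976 = 279.5135 mcg/mL·hr
F = (AUC_ev/D_ev)/(AUC_iv/D_iv) = (279.5135/12.5)/(243/5) = 22.36108/48.6 = 0.4601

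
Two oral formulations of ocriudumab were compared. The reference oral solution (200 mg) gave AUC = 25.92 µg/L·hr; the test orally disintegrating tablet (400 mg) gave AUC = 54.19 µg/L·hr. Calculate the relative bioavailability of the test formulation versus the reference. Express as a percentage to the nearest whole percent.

F_rel = 105%

F_rel = (AUC_test/D_test) / (AUC_ref/D_ref)
      = (54.19/400) / (25.92/200)
      = 0.135475 / 0.1296 = 1.0453 = 104.53%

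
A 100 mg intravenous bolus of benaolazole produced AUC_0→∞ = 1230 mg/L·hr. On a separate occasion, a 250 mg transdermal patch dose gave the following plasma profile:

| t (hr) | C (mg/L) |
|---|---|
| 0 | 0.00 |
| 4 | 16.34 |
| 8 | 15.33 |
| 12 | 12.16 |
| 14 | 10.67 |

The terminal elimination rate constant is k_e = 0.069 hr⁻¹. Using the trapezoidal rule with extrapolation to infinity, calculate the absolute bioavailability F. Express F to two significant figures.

F = 0.11

Trapezoidal AUC_0→14 (transdermal patch):
  [0→4]: (0.00+16.34)/2 × 4 = 32.68
  [4→8]: (16.34+15.33)/2 × 4 = 63.34
  [8→12]: (15.33+12.16)/2 × 4 = 54.98
  [12→14]: (12.16+10.67)/2 × 2 = 22.83
  Sum = 173.83 mg/L·hr
Tail: C_last/k_e = 10.67/0.069 = 154.638
AUC_0→∞ (transdermal patch) = 173.83 + 154.638 = 328.468 mg/L·hr
F = (AUC_ev/D_ev)/(AUC_iv/D_iv) = (328.468/250)/(1230/100) = 1.313872/12.3 = 0.1068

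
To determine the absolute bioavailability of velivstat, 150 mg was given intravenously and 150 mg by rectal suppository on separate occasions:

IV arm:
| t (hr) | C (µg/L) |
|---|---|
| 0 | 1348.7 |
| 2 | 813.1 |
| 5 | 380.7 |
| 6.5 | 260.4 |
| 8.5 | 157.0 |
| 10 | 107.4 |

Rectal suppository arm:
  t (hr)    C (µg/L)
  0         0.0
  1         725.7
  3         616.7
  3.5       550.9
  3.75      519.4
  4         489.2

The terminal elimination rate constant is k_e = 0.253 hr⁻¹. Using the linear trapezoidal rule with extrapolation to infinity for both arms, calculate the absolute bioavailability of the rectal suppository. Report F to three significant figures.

Trapezoidal AUC_0→10 (IV):
  [0→2]: (1348.7+813.1)/2 × 2 = 2161.8
  [2→5]: (813.1+380.7)/2 × 3 = 1790.7
  [5→6.5]: (380.7+260.4)/2 × 1.5 = 480.825
  [6.5→8.5]: (260.4+157.0)/2 × 2 = 417.4
  [8.5→10]: (157.0+107.4)/2 × 1.5 = 198.3
  Sum = 5049.025 µg/L·hr
IV tail: 107.4/0.253 = 424.506; AUC_iv,0→∞ = 5049.025 + 424.506 = 5473.531 µg/L·hr
Trapezoidal AUC_0→4 (rectal suppository):
  [0→1]: (0.0+725.7)/2 × 1 = 362.85
  [1→3]: (725.7+616.7)/2 × 2 = 1342.4
  [3→3.5]: (616.7+550.9)/2 × 0.5 = 291.9
  [3.5→3.75]: (550.9+519.4)/2 × 0.25 = 133.7875
  [3.75→4]: (519.4+489.2)/2 × 0.25 = 126.075
  Sum = 2257.0125 µg/L·hr
rectal suppository tail: 489.2/0.253 = 1933.597; AUC_ev,0→∞ = 2257.0125 + 1933.597 = 4190.6095 µg/L·hr
F = (AUC_ev/D_ev)/(AUC_iv/D_iv) = (4190.6095/150)/(5473.531/150) = 27.9374/36.4902 = 0.7656

F = 0.766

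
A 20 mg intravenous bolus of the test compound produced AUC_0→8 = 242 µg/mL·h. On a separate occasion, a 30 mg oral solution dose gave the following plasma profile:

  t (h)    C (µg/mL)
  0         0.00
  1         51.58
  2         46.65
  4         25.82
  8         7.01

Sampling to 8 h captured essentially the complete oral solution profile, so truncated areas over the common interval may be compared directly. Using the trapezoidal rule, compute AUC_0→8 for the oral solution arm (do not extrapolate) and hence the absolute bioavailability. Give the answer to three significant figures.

F = 0.587

Trapezoidal AUC_0→8 (oral solution):
  [0→1]: (0.00+51.58)/2 × 1 = 25.79
  [1→2]: (51.58+46.65)/2 × 1 = 49.115
  [2→4]: (46.65+25.82)/2 × 2 = 72.47
  [4→8]: (25.82+7.01)/2 × 4 = 65.66
  Sum = 213.035 µg/mL·h
F = (AUC_ev/D_ev)/(AUC_iv/D_iv) = (213.035/30)/(242/20) = 7.10117/12.1 = 0.5869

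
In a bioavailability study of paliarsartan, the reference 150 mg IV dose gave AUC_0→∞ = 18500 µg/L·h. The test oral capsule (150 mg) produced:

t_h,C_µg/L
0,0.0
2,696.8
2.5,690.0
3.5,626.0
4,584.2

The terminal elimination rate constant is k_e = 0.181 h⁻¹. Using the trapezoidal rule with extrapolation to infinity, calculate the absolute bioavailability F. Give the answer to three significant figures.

Trapezoidal AUC_0→4 (oral capsule):
  [0→2]: (0.0+696.8)/2 × 2 = 696.8
  [2→2.5]: (696.8+690.0)/2 × 0.5 = 346.7
  [2.5→3.5]: (690.0+626.0)/2 × 1 = 658.0
  [3.5→4]: (626.0+584.2)/2 × 0.5 = 302.55
  Sum = 2004.05 µg/L·h
Tail: C_last/k_e = 584.2/0.181 = 3227.624
AUC_0→∞ (oral capsule) = 2004.05 + 3227.624 = 5231.674 µg/L·h
F = (AUC_ev/D_ev)/(AUC_iv/D_iv) = (5231.674/150)/(18500/150) = 34.8778/123.333 = 0.2828

F = 0.283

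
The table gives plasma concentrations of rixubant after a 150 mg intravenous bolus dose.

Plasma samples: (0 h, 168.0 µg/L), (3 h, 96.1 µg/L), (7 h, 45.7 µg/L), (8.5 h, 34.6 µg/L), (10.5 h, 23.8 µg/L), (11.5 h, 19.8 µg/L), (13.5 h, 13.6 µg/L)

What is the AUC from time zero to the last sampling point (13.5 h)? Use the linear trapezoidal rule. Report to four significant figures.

AUC = 853.6 µg/L·h

Trapezoidal AUC_0→13.5:
  [0→3]: (168.0+96.1)/2 × 3 = 396.15
  [3→7]: (96.1+45.7)/2 × 4 = 283.6
  [7→8.5]: (45.7+34.6)/2 × 1.5 = 60.225
  [8.5→10.5]: (34.6+23.8)/2 × 2 = 58.4
  [10.5→11.5]: (23.8+19.8)/2 × 1 = 21.8
  [11.5→13.5]: (19.8+13.6)/2 × 2 = 33.4
  Sum = 853.575 µg/L·h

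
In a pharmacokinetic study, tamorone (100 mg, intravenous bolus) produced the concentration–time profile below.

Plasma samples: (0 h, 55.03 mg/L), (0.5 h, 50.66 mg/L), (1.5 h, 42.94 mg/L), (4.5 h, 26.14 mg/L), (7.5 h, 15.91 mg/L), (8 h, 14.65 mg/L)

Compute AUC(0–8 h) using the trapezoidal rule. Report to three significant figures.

Trapezoidal AUC_0→8:
  [0→0.5]: (55.03+50.66)/2 × 0.5 = 26.4225
  [0.5→1.5]: (50.66+42.94)/2 × 1 = 46.8
  [1.5→4.5]: (42.94+26.14)/2 × 3 = 103.62
  [4.5→7.5]: (26.14+15.91)/2 × 3 = 63.075
  [7.5→8]: (15.91+14.65)/2 × 0.5 = 7.64
  Sum = 247.5575 mg/L·h

AUC = 248 mg/L·h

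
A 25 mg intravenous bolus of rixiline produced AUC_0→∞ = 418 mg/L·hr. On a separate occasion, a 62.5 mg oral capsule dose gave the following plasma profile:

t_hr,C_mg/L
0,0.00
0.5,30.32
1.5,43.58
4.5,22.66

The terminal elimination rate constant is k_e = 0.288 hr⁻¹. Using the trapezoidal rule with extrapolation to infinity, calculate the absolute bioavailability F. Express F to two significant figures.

Trapezoidal AUC_0→4.5 (oral capsule):
  [0→0.5]: (0.00+30.32)/2 × 0.5 = 7.58
  [0.5→1.5]: (30.32+43.58)/2 × 1 = 36.95
  [1.5→4.5]: (43.58+22.66)/2 × 3 = 99.36
  Sum = 143.89 mg/L·hr
Tail: C_last/k_e = 22.66/0.288 = 78.681
AUC_0→∞ (oral capsule) = 143.89 + 78.681 = 222.571 mg/L·hr
F = (AUC_ev/D_ev)/(AUC_iv/D_iv) = (222.571/62.5)/(418/25) = 3.561136/16.72 = 0.2130

F = 0.21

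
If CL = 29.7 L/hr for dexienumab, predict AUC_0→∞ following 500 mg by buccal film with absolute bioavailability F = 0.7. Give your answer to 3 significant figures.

AUC = 11.8 mg/L·hr

AUC_0→∞ = F × Dose / CL
        = 0.7 × 500 / 29.7 = 11.7845 mg/L·hr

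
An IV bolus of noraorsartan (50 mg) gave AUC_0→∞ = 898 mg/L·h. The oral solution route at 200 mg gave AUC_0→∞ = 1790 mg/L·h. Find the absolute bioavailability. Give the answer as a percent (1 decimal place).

F = 49.8%

F = (AUC_ev / D_ev) / (AUC_iv / D_iv)
  = (1790/200) / (898/50)
  = 8.95 / 17.96 = 0.4983
  = 49.83%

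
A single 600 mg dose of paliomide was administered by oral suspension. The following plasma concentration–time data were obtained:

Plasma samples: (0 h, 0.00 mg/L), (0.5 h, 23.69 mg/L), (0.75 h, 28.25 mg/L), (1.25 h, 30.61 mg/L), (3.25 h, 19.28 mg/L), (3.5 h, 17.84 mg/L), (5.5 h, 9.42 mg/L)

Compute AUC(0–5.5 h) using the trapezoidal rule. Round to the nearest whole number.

Trapezoidal AUC_0→5.5:
  [0→0.5]: (0.00+23.69)/2 × 0.5 = 5.9225
  [0.5→0.75]: (23.69+28.25)/2 × 0.25 = 6.4925
  [0.75→1.25]: (28.25+30.61)/2 × 0.5 = 14.715
  [1.25→3.25]: (30.61+19.28)/2 × 2 = 49.89
  [3.25→3.5]: (19.28+17.84)/2 × 0.25 = 4.64
  [3.5→5.5]: (17.84+9.42)/2 × 2 = 27.26
  Sum = 108.92 mg/L·h

AUC = 109 mg/L·h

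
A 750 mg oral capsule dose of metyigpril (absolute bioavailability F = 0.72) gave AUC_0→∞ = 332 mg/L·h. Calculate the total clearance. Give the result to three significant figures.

CL = F × Dose / AUC_0→∞
   = 0.72 × 750 / 332 = 1.62651 L/h

CL = 1.63 L/h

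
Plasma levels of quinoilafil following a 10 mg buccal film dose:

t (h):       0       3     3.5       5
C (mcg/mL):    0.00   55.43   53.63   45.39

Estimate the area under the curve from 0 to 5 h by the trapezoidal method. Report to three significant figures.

AUC = 185 mcg/mL·h

Trapezoidal AUC_0→5:
  [0→3]: (0.00+55.43)/2 × 3 = 83.145
  [3→3.5]: (55.43+53.63)/2 × 0.5 = 27.265
  [3.5→5]: (53.63+45.39)/2 × 1.5 = 74.265
  Sum = 184.675 mcg/mL·h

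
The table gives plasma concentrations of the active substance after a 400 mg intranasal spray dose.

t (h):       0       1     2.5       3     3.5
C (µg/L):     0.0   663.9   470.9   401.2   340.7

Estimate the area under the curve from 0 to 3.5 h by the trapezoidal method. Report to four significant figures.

AUC = 1587 µg/L·h

Trapezoidal AUC_0→3.5:
  [0→1]: (0.0+663.9)/2 × 1 = 331.95
  [1→2.5]: (663.9+470.9)/2 × 1.5 = 851.1
  [2.5→3]: (470.9+401.2)/2 × 0.5 = 218.025
  [3→3.5]: (401.2+340.7)/2 × 0.5 = 185.475
  Sum = 1586.55 µg/L·h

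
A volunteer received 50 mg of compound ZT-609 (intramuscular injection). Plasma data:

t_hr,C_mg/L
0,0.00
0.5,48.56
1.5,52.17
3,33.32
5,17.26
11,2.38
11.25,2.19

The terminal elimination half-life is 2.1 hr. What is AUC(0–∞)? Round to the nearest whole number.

Trapezoidal AUC_0→11.25:
  [0→0.5]: (0.00+48.56)/2 × 0.5 = 12.14
  [0.5→1.5]: (48.56+52.17)/2 × 1 = 50.365
  [1.5→3]: (52.17+33.32)/2 × 1.5 = 64.1175
  [3→5]: (33.32+17.26)/2 × 2 = 50.58
  [5→11]: (17.26+2.38)/2 × 6 = 58.92
  [11→11.25]: (2.38+2.19)/2 × 0.25 = 0.57125
  Sum = 236.69375 mg/L·hr
k_e = ln2 / t½ = 0.693147 / 2.1 = 0.3301 hr^-1
Extrapolated tail: C_last / k_e = 2.19 / 0.3301 = 6.634
AUC_0→∞ = 236.69375 + 6.634 = 243.32775 mg/L·hr

AUC = 243 mg/L·hr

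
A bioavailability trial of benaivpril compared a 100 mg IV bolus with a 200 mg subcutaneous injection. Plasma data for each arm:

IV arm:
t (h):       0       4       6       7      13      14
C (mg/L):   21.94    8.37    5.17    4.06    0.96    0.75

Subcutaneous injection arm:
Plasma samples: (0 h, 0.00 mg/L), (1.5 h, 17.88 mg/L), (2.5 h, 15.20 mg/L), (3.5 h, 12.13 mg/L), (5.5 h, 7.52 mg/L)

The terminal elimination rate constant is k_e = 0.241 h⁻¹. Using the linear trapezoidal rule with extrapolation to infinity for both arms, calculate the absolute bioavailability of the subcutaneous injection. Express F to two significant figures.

F = 0.48

Trapezoidal AUC_0→14 (IV):
  [0→4]: (21.94+8.37)/2 × 4 = 60.62
  [4→6]: (8.37+5.17)/2 × 2 = 13.54
  [6→7]: (5.17+4.06)/2 × 1 = 4.615
  [7→13]: (4.06+0.96)/2 × 6 = 15.06
  [13→14]: (0.96+0.75)/2 × 1 = 0.855
  Sum = 94.69 mg/L·h
IV tail: 0.75/0.241 = 3.112; AUC_iv,0→∞ = 94.69 + 3.112 = 97.802 mg/L·h
Trapezoidal AUC_0→5.5 (subcutaneous injection):
  [0→1.5]: (0.00+17.88)/2 × 1.5 = 13.41
  [1.5→2.5]: (17.88+15.20)/2 × 1 = 16.54
  [2.5→3.5]: (15.20+12.13)/2 × 1 = 13.665
  [3.5→5.5]: (12.13+7.52)/2 × 2 = 19.65
  Sum = 63.265 mg/L·h
subcutaneous injection tail: 7.52/0.241 = 31.203; AUC_ev,0→∞ = 63.265 + 31.203 = 94.468 mg/L·h
F = (AUC_ev/D_ev)/(AUC_iv/D_iv) = (94.468/200)/(97.802/100) = 0.47234/0.97802 = 0.4830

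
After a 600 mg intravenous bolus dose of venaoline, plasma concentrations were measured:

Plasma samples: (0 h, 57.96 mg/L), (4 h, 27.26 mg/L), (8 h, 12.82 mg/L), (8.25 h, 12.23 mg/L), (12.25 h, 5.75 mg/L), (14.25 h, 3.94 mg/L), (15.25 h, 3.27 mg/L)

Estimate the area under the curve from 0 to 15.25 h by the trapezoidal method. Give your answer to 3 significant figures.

AUC = 303 mg/L·h

Trapezoidal AUC_0→15.25:
  [0→4]: (57.96+27.26)/2 × 4 = 170.44
  [4→8]: (27.26+12.82)/2 × 4 = 80.16
  [8→8.25]: (12.82+12.23)/2 × 0.25 = 3.13125
  [8.25→12.25]: (12.23+5.75)/2 × 4 = 35.96
  [12.25→14.25]: (5.75+3.94)/2 × 2 = 9.69
  [14.25→15.25]: (3.94+3.27)/2 × 1 = 3.605
  Sum = 302.98625 mg/L·h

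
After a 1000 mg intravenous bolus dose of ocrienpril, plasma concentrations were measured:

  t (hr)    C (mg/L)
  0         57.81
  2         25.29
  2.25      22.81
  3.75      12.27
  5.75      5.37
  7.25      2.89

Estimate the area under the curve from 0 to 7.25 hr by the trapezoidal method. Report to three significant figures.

AUC = 139 mg/L·hr

Trapezoidal AUC_0→7.25:
  [0→2]: (57.81+25.29)/2 × 2 = 83.1
  [2→2.25]: (25.29+22.81)/2 × 0.25 = 6.0125
  [2.25→3.75]: (22.81+12.27)/2 × 1.5 = 26.31
  [3.75→5.75]: (12.27+5.37)/2 × 2 = 17.64
  [5.75→7.25]: (5.37+2.89)/2 × 1.5 = 6.195
  Sum = 139.2575 mg/L·hr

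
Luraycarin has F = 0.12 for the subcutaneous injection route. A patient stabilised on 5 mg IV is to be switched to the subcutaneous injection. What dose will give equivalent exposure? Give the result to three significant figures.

For equal systemic exposure: F × D_ev = D_iv
D_ev = D_iv / F = 5 / 0.12 = 41.6667 mg

D_subcutaneous = 41.7 mg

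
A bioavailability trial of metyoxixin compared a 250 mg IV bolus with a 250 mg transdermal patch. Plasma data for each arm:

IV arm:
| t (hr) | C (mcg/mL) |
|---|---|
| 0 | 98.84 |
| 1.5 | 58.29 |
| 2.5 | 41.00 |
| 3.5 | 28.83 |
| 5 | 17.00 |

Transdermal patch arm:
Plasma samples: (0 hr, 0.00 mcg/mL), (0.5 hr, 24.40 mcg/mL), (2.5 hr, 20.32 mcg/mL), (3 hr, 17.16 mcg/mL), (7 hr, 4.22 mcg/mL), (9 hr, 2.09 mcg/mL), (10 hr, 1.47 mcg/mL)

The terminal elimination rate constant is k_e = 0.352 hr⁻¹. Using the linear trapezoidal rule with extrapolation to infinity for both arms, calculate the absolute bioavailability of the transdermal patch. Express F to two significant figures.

F = 0.40

Trapezoidal AUC_0→5 (IV):
  [0→1.5]: (98.84+58.29)/2 × 1.5 = 117.8475
  [1.5→2.5]: (58.29+41.00)/2 × 1 = 49.645
  [2.5→3.5]: (41.00+28.83)/2 × 1 = 34.915
  [3.5→5]: (28.83+17.00)/2 × 1.5 = 34.3725
  Sum = 236.78 mcg/mL·hr
IV tail: 17.00/0.352 = 48.295; AUC_iv,0→∞ = 236.78 + 48.295 = 285.075 mcg/mL·hr
Trapezoidal AUC_0→10 (transdermal patch):
  [0→0.5]: (0.00+24.40)/2 × 0.5 = 6.1
  [0.5→2.5]: (24.40+20.32)/2 × 2 = 44.72
  [2.5→3]: (20.32+17.16)/2 × 0.5 = 9.37
  [3→7]: (17.16+4.22)/2 × 4 = 42.76
  [7→9]: (4.22+2.09)/2 × 2 = 6.31
  [9→10]: (2.09+1.47)/2 × 1 = 1.78
  Sum = 111.04 mcg/mL·hr
transdermal patch tail: 1.47/0.352 = 4.176; AUC_ev,0→∞ = 111.04 + 4.176 = 115.216 mcg/mL·hr
F = (AUC_ev/D_ev)/(AUC_iv/D_iv) = (115.216/250)/(285.075/250) = 0.460864/1.1403 = 0.4042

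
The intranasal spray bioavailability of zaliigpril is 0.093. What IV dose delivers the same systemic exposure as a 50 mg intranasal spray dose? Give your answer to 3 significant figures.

D_iv = 4.65 mg

Systemic exposure from an extravascular dose = F × D_ev, so the equivalent IV dose is F × D_ev.
D_iv = F × D_ev = 0.093 × 50 = 4.65 mg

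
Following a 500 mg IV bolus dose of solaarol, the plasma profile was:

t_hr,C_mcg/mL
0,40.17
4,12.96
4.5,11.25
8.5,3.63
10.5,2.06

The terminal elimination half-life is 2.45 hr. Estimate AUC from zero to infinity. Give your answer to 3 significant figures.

AUC = 155 mcg/mL·hr

Trapezoidal AUC_0→10.5:
  [0→4]: (40.17+12.96)/2 × 4 = 106.26
  [4→4.5]: (12.96+11.25)/2 × 0.5 = 6.0525
  [4.5→8.5]: (11.25+3.63)/2 × 4 = 29.76
  [8.5→10.5]: (3.63+2.06)/2 × 2 = 5.69
  Sum = 147.7625 mcg/mL·hr
k_e = ln2 / t½ = 0.693147 / 2.45 = 0.2829 hr^-1
Extrapolated tail: C_last / k_e = 2.06 / 0.2829 = 7.282
AUC_0→∞ = 147.7625 + 7.282 = 155.0445 mcg/mL·hr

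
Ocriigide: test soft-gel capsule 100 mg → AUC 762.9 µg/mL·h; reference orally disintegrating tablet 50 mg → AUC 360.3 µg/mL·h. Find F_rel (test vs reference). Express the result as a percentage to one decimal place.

F_rel = 105.9%

F_rel = (AUC_test/D_test) / (AUC_ref/D_ref)
      = (762.9/100) / (360.3/50)
      = 7.629 / 7.206 = 1.0587 = 105.87%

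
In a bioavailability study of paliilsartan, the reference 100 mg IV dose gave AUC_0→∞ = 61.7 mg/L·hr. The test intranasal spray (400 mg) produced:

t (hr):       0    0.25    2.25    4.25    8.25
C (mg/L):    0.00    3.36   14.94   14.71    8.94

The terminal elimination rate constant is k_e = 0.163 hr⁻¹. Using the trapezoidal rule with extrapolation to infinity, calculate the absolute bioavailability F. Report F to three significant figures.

Trapezoidal AUC_0→8.25 (intranasal spray):
  [0→0.25]: (0.00+3.36)/2 × 0.25 = 0.42
  [0.25→2.25]: (3.36+14.94)/2 × 2 = 18.3
  [2.25→4.25]: (14.94+14.71)/2 × 2 = 29.65
  [4.25→8.25]: (14.71+8.94)/2 × 4 = 47.3
  Sum = 95.67 mg/L·hr
Tail: C_last/k_e = 8.94/0.163 = 54.847
AUC_0→∞ (intranasal spray) = 95.67 + 54.847 = 150.517 mg/L·hr
F = (AUC_ev/D_ev)/(AUC_iv/D_iv) = (150.517/400)/(61.7/100) = 0.3762925/0.617 = 0.6099

F = 0.610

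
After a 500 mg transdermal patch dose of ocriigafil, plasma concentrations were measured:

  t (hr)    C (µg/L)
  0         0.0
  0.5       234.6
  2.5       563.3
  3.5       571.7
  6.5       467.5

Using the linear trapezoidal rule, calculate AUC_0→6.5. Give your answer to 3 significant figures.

AUC = 2980 µg/L·hr

Trapezoidal AUC_0→6.5:
  [0→0.5]: (0.0+234.6)/2 × 0.5 = 58.65
  [0.5→2.5]: (234.6+563.3)/2 × 2 = 797.9
  [2.5→3.5]: (563.3+571.7)/2 × 1 = 567.5
  [3.5→6.5]: (571.7+467.5)/2 × 3 = 1558.8
  Sum = 2982.85 µg/L·hr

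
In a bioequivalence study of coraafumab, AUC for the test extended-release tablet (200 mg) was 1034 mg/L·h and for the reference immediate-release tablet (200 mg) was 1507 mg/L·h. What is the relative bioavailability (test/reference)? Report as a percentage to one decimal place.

F_rel = (AUC_test/D_test) / (AUC_ref/D_ref)
      = (1034/200) / (1507/200)
      = 5.17 / 7.535 = 0.6861 = 68.61%

F_rel = 68.6%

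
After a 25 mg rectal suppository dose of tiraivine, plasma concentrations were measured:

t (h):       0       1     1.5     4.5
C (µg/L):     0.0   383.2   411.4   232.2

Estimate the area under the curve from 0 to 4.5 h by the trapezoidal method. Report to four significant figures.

AUC = 1356 µg/L·h

Trapezoidal AUC_0→4.5:
  [0→1]: (0.0+383.2)/2 × 1 = 191.6
  [1→1.5]: (383.2+411.4)/2 × 0.5 = 198.65
  [1.5→4.5]: (411.4+232.2)/2 × 3 = 965.4
  Sum = 1355.65 µg/L·h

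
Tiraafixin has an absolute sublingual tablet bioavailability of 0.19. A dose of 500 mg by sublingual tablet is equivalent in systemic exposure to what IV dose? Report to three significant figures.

Systemic exposure from an extravascular dose = F × D_ev, so the equivalent IV dose is F × D_ev.
D_iv = F × D_ev = 0.19 × 500 = 95 mg

D_iv = 95.0 mg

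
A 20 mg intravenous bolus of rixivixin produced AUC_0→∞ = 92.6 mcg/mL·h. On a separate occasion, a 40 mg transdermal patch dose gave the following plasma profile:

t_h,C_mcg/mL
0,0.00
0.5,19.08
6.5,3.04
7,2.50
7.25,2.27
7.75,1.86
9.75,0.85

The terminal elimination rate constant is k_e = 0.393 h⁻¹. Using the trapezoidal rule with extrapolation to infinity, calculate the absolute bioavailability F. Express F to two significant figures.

Trapezoidal AUC_0→9.75 (transdermal patch):
  [0→0.5]: (0.00+19.08)/2 × 0.5 = 4.77
  [0.5→6.5]: (19.08+3.04)/2 × 6 = 66.36
  [6.5→7]: (3.04+2.50)/2 × 0.5 = 1.385
  [7→7.25]: (2.50+2.27)/2 × 0.25 = 0.59625
  [7.25→7.75]: (2.27+1.86)/2 × 0.5 = 1.0325
  [7.75→9.75]: (1.86+0.85)/2 × 2 = 2.71
  Sum = 76.85375 mcg/mL·h
Tail: C_last/k_e = 0.85/0.393 = 2.163
AUC_0→∞ (transdermal patch) = 76.85375 + 2.163 = 79.01675 mcg/mL·h
F = (AUC_ev/D_ev)/(AUC_iv/D_iv) = (79.01675/40)/(92.6/20) = 1.97542/4.63 = 0.4267

F = 0.43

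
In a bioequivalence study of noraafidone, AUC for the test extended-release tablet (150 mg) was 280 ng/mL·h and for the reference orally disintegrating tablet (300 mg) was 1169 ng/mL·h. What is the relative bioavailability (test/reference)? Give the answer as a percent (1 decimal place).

F_rel = 47.9%

F_rel = (AUC_test/D_test) / (AUC_ref/D_ref)
      = (280/150) / (1169/300)
      = 1.86667 / 3.89667 = 0.4790 = 47.90%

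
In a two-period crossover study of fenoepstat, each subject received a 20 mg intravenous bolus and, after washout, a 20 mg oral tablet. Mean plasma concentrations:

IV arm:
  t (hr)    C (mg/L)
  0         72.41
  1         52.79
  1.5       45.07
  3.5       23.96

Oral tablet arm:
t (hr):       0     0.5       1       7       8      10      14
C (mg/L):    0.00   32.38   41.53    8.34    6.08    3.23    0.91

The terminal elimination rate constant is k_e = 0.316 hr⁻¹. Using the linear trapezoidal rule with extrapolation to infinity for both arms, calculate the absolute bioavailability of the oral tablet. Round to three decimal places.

Trapezoidal AUC_0→3.5 (IV):
  [0→1]: (72.41+52.79)/2 × 1 = 62.6
  [1→1.5]: (52.79+45.07)/2 × 0.5 = 24.465
  [1.5→3.5]: (45.07+23.96)/2 × 2 = 69.03
  Sum = 156.095 mg/L·hr
IV tail: 23.96/0.316 = 75.823; AUC_iv,0→∞ = 156.095 + 75.823 = 231.918 mg/L·hr
Trapezoidal AUC_0→14 (oral tablet):
  [0→0.5]: (0.00+32.38)/2 × 0.5 = 8.095
  [0.5→1]: (32.38+41.53)/2 × 0.5 = 18.4775
  [1→7]: (41.53+8.34)/2 × 6 = 149.61
  [7→8]: (8.34+6.08)/2 × 1 = 7.21
  [8→10]: (6.08+3.23)/2 × 2 = 9.31
  [10→14]: (3.23+0.91)/2 × 4 = 8.28
  Sum = 200.9825 mg/L·hr
oral tablet tail: 0.91/0.316 = 2.880; AUC_ev,0→∞ = 200.9825 + 2.880 = 203.8625 mg/L·hr
F = (AUC_ev/D_ev)/(AUC_iv/D_iv) = (203.8625/20)/(231.918/20) = 10.193125/11.5959 = 0.8790

F = 0.879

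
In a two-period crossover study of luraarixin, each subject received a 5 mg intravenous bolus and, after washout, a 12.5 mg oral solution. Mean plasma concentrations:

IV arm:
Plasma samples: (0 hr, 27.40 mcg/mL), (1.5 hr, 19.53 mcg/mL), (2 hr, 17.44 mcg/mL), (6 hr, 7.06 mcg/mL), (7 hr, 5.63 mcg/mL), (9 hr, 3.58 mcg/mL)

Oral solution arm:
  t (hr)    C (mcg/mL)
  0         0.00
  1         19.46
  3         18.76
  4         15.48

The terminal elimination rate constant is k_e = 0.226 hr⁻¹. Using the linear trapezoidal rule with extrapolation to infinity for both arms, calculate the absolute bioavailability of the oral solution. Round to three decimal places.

F = 0.428

Trapezoidal AUC_0→9 (IV):
  [0→1.5]: (27.40+19.53)/2 × 1.5 = 35.1975
  [1.5→2]: (19.53+17.44)/2 × 0.5 = 9.2425
  [2→6]: (17.44+7.06)/2 × 4 = 49.0
  [6→7]: (7.06+5.63)/2 × 1 = 6.345
  [7→9]: (5.63+3.58)/2 × 2 = 9.21
  Sum = 108.995 mcg/mL·hr
IV tail: 3.58/0.226 = 15.841; AUC_iv,0→∞ = 108.995 + 15.841 = 124.836 mcg/mL·hr
Trapezoidal AUC_0→4 (oral solution):
  [0→1]: (0.00+19.46)/2 × 1 = 9.73
  [1→3]: (19.46+18.76)/2 × 2 = 38.22
  [3→4]: (18.76+15.48)/2 × 1 = 17.12
  Sum = 65.07 mcg/mL·hr
oral solution tail: 15.48/0.226 = 68.496; AUC_ev,0→∞ = 65.07 + 68.496 = 133.566 mcg/mL·hr
F = (AUC_ev/D_ev)/(AUC_iv/D_iv) = (133.566/12.5)/(124.836/5) = 10.68528/24.9672 = 0.4280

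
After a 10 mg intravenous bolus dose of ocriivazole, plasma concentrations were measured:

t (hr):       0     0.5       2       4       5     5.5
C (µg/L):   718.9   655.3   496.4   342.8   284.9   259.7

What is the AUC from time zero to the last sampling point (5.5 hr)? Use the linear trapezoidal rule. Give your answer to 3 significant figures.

Trapezoidal AUC_0→5.5:
  [0→0.5]: (718.9+655.3)/2 × 0.5 = 343.55
  [0.5→2]: (655.3+496.4)/2 × 1.5 = 863.775
  [2→4]: (496.4+342.8)/2 × 2 = 839.2
  [4→5]: (342.8+284.9)/2 × 1 = 313.85
  [5→5.5]: (284.9+259.7)/2 × 0.5 = 136.15
  Sum = 2496.525 µg/L·hr

AUC = 2500 µg/L·hr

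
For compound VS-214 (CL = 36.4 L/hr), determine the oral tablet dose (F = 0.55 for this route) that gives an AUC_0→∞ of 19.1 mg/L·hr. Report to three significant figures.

Dose = CL × AUC_0→∞ / F
     = 36.4 × 19.1 / 0.55 = 1264.07 mg

Dose = 1260 mg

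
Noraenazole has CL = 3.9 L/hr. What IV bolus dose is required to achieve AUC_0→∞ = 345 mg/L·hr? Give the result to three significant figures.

Dose_iv = CL × AUC_0→∞
     = 3.9 × 345 = 1345.5 mg

Dose = 1350 mg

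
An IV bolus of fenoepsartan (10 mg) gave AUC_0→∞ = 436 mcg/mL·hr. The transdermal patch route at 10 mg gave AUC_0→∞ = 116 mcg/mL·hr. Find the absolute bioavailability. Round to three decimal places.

F = 0.266

F = (AUC_ev / D_ev) / (AUC_iv / D_iv)
  = (116/10) / (436/10)
  = 11.6 / 43.6 = 0.2661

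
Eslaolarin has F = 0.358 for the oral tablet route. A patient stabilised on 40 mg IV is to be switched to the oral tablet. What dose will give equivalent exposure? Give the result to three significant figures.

For equal systemic exposure: F × D_ev = D_iv
D_ev = D_iv / F = 40 / 0.358 = 111.732 mg

D_oral = 112 mg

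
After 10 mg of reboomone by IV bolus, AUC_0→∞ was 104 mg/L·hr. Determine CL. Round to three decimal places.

CL = 0.096 L/hr

CL = Dose_iv / AUC_0→∞
   = 10 / 104 = 0.0961538 L/hr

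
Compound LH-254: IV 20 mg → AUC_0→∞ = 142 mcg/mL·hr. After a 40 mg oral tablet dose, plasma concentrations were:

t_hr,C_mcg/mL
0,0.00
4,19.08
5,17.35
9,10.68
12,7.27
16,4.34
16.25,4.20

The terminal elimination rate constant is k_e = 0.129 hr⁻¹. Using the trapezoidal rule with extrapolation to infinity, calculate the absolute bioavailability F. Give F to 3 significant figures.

Trapezoidal AUC_0→16.25 (oral tablet):
  [0→4]: (0.00+19.08)/2 × 4 = 38.16
  [4→5]: (19.08+17.35)/2 × 1 = 18.215
  [5→9]: (17.35+10.68)/2 × 4 = 56.06
  [9→12]: (10.68+7.27)/2 × 3 = 26.925
  [12→16]: (7.27+4.34)/2 × 4 = 23.22
  [16→16.25]: (4.34+4.20)/2 × 0.25 = 1.0675
  Sum = 163.6475 mcg/mL·hr
Tail: C_last/k_e = 4.20/0.129 = 32.558
AUC_0→∞ (oral tablet) = 163.6475 + 32.558 = 196.2055 mcg/mL·hr
F = (AUC_ev/D_ev)/(AUC_iv/D_iv) = (196.2055/40)/(142/20) = 4.9051375/7.1 = 0.6909

F = 0.691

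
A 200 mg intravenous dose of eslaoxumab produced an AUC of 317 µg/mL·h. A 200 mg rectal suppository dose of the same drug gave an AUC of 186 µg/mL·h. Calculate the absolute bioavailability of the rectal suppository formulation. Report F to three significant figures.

F = (AUC_ev / D_ev) / (AUC_iv / D_iv)
  = (186/200) / (317/200)
  = 0.93 / 1.585 = 0.5868

F = 0.587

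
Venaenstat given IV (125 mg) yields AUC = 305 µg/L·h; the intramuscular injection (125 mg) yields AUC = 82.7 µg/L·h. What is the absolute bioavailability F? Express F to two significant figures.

F = 0.27

F = (AUC_ev / D_ev) / (AUC_iv / D_iv)
  = (82.7/125) / (305/125)
  = 0.6616 / 2.44 = 0.2711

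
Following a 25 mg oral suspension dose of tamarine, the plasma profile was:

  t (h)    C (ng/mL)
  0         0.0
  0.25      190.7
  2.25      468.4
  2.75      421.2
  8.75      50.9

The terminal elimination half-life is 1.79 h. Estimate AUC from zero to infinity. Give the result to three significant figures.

Trapezoidal AUC_0→8.75:
  [0→0.25]: (0.0+190.7)/2 × 0.25 = 23.8375
  [0.25→2.25]: (190.7+468.4)/2 × 2 = 659.1
  [2.25→2.75]: (468.4+421.2)/2 × 0.5 = 222.4
  [2.75→8.75]: (421.2+50.9)/2 × 6 = 1416.3
  Sum = 2321.6375 ng/mL·h
k_e = ln2 / t½ = 0.693147 / 1.79 = 0.3872 h^-1
Extrapolated tail: C_last / k_e = 50.9 / 0.3872 = 131.457
AUC_0→∞ = 2321.6375 + 131.457 = 2453.0945 ng/mL·h

AUC = 2450 ng/mL·h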